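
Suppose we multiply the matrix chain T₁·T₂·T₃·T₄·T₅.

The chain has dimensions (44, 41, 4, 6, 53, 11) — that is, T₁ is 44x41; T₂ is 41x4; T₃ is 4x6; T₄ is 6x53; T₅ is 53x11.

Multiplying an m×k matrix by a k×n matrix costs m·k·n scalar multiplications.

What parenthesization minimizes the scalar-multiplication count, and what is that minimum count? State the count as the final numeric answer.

Adjacent pairs: T₁T₂ = 44·41·4 = 7216; T₂T₃ = 41·4·6 = 984; T₃T₄ = 4·6·53 = 1272; T₄T₅ = 6·53·11 = 3498.
Length 3: T₁..T₃: k=1: 0+984+44·41·6=11808; k=2: 7216+0+44·4·6=8272 → min 8272 | T₂..T₄: k=2: 0+1272+41·4·53=9964; k=3: 984+0+41·6·53=14022 → min 9964 | T₃..T₅: k=3: 0+3498+4·6·11=3762; k=4: 1272+0+4·53·11=3604 → min 3604.
Length 4: T₁..T₄: k=1: 0+9964+44·41·53=105576; k=2: 7216+1272+44·4·53=17816; k=3: 8272+0+44·6·53=22264 → min 17816 | T₂..T₅: k=2: 0+3604+41·4·11=5408; k=3: 984+3498+41·6·11=7188; k=4: 9964+0+41·53·11=33867 → min 5408.
Length 5: T₁..T₅: k=1: 0+5408+44·41·11=25252; k=2: 7216+3604+44·4·11=12756; k=3: 8272+3498+44·6·11=14674; k=4: 17816+0+44·53·11=43468 → min 12756.
Optimal parenthesization: ((T₁·T₂)·((T₃·T₄)·T₅)) with cost 12756.

12756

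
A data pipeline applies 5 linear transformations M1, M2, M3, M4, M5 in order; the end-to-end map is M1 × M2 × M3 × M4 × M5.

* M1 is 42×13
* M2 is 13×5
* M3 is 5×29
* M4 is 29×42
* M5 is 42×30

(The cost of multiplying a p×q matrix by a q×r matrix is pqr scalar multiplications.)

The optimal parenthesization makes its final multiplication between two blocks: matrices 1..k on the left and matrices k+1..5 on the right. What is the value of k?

Adjacent pairs: M1M2 = 42·13·5 = 2730; M2M3 = 13·5·29 = 1885; M3M4 = 5·29·42 = 6090; M4M5 = 29·42·30 = 36540.
Length 3: M1..M3: k=1: 0+1885+42·13·29=17719; k=2: 2730+0+42·5·29=8820 → min 8820 | M2..M4: k=2: 0+6090+13·5·42=8820; k=3: 1885+0+13·29·42=17719 → min 8820 | M3..M5: k=3: 0+36540+5·29·30=40890; k=4: 6090+0+5·42·30=12390 → min 12390.
Length 4: M1..M4: k=1: 0+8820+42·13·42=31752; k=2: 2730+6090+42·5·42=17640; k=3: 8820+0+42·29·42=59976 → min 17640 | M2..M5: k=2: 0+12390+13·5·30=14340; k=3: 1885+36540+13·29·30=49735; k=4: 8820+0+13·42·30=25200 → min 14340.
Top-level splits: k=1: (M1..M1)·(M2..M5) → 0+14340+42·13·30 = 30720; k=2: (M1..M2)·(M3..M5) → 2730+12390+42·5·30 = 21420; k=3: (M1..M3)·(M4..M5) → 8820+36540+42·29·30 = 81900; k=4: (M1..M4)·(M5..M5) → 17640+0+42·42·30 = 70560.
Best split is after M2, i.e. k = 2.

2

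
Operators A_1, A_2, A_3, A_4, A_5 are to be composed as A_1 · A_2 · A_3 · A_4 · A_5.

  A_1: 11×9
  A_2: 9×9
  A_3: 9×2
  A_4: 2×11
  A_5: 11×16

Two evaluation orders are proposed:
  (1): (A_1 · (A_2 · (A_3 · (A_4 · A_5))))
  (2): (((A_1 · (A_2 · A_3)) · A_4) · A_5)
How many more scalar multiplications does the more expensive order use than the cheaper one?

Order (1) = (A_1 · (A_2 · (A_3 · (A_4 · A_5)))): (A_4 · A_5): 2×11 by 11×16 → 2×16, cost 2·11·16 = 352; (A_3 · (A_4 · A_5)): 9×2 by 2×16 → 9×16, cost 9·2·16 = 288; cumulative 640; (A_2 · (A_3 · (A_4 · A_5))): 9×9 by 9×16 → 9×16, cost 9·9·16 = 1296; cumulative 1936; (A_1 · (A_2 · (A_3 · (A_4 · A_5)))): 11×9 by 9×16 → 11×16, cost 11·9·16 = 1584; cumulative 3520. Total 3520.
Order (2) = (((A_1 · (A_2 · A_3)) · A_4) · A_5): (A_2 · A_3): 9×9 by 9×2 → 9×2, cost 9·9·2 = 162; (A_1 · (A_2 · A_3)): 11×9 by 9×2 → 11×2, cost 11·9·2 = 198; cumulative 360; ((A_1 · (A_2 · A_3)) · A_4): 11×2 by 2×11 → 11×11, cost 11·2·11 = 242; cumulative 602; (((A_1 · (A_2 · A_3)) · A_4) · A_5): 11×11 by 11×16 → 11×16, cost 11·11·16 = 1936; cumulative 2538. Total 2538.
Difference: |3520 − 2538| = 982.

982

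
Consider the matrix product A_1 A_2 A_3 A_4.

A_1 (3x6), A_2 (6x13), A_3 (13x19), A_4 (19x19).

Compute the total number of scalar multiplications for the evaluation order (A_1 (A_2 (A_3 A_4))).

(A_3 A_4): 13×19 by 19×19 → 13×19, cost 13·19·19 = 4693
(A_2 (A_3 A_4)): 6×13 by 13×19 → 6×19, cost 6·13·19 = 1482; cumulative 6175
(A_1 (A_2 (A_3 A_4))): 3×6 by 6×19 → 3×19, cost 3·6·19 = 342; cumulative 6517
Total: 6517 scalar multiplications.

6517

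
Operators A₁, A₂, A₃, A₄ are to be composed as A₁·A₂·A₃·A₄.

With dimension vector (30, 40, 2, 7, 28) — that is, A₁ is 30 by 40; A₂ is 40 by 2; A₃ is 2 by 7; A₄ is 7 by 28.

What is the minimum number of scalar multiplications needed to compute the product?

4472

Adjacent pairs: A₁A₂ = 30·40·2 = 2400; A₂A₃ = 40·2·7 = 560; A₃A₄ = 2·7·28 = 392.
Length 3: A₁..A₃: k=1: 0+560+30·40·7=8960; k=2: 2400+0+30·2·7=2820 → min 2820 | A₂..A₄: k=2: 0+392+40·2·28=2632; k=3: 560+0+40·7·28=8400 → min 2632.
Length 4: A₁..A₄: k=1: 0+2632+30·40·28=36232; k=2: 2400+392+30·2·28=4472; k=3: 2820+0+30·7·28=8700 → min 4472.
Optimal order: ((A₁·A₂)·(A₃·A₄)) with cost 4472.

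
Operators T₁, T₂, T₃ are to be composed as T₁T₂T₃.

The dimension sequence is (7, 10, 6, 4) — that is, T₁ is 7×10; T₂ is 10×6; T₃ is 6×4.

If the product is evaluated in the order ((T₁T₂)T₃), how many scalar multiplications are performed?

588

(T₁T₂): 7×10 by 10×6 → 7×6, cost 7·10·6 = 420
((T₁T₂)T₃): 7×6 by 6×4 → 7×4, cost 7·6·4 = 168; cumulative 588
Total: 588 scalar multiplications.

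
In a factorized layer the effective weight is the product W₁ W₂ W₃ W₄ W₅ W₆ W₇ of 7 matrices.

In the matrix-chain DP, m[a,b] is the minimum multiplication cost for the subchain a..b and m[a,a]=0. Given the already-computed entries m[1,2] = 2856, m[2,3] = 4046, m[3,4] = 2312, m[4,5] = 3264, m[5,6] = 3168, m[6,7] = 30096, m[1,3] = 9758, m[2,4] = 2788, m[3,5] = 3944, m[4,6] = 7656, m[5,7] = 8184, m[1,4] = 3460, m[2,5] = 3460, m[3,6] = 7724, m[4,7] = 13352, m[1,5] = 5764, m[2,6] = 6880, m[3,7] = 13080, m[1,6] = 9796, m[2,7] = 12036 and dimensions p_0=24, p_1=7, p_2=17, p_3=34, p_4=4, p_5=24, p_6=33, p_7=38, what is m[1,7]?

m[1,7] = min over k∈[1,6] of m[1,k]+m[k+1,7]+p_{0}·p_k·p_{7}.
k=1: 0 + 12036 + 24·7·38 = 18420; k=2: 2856 + 13080 + 24·17·38 = 31440; k=3: 9758 + 13352 + 24·34·38 = 54118; k=4: 3460 + 8184 + 24·4·38 = 15292; k=5: 5764 + 30096 + 24·24·38 = 57748; k=6: 9796 + 0 + 24·33·38 = 39892.
Minimum: 15292 at k=4.

15292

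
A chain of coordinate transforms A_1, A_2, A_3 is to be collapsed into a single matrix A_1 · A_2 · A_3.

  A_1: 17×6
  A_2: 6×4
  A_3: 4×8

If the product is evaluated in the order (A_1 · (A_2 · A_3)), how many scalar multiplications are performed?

(A_2 · A_3): 6×4 by 4×8 → 6×8, cost 6·4·8 = 192
(A_1 · (A_2 · A_3)): 17×6 by 6×8 → 17×8, cost 17·6·8 = 816; cumulative 1008
Total: 1008 scalar multiplications.

1008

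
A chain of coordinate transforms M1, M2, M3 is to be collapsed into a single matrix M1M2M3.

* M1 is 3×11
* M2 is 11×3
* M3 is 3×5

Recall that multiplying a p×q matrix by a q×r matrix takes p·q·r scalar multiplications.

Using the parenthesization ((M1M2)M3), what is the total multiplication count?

(M1M2): 3×11 by 11×3 → 3×3, cost 3·11·3 = 99
((M1M2)M3): 3×3 by 3×5 → 3×5, cost 3·3·5 = 45; cumulative 144
Total: 144 scalar multiplications.

144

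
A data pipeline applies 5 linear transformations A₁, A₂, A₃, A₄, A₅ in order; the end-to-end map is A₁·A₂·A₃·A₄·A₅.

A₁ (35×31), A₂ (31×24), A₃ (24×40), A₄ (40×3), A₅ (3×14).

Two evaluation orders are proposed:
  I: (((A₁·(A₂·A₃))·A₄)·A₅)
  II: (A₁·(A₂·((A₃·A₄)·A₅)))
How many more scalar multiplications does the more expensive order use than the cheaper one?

Order I = (((A₁·(A₂·A₃))·A₄)·A₅): (A₂·A₃): 31×24 by 24×40 → 31×40, cost 31·24·40 = 29760; (A₁·(A₂·A₃)): 35×31 by 31×40 → 35×40, cost 35·31·40 = 43400; cumulative 73160; ((A₁·(A₂·A₃))·A₄): 35×40 by 40×3 → 35×3, cost 35·40·3 = 4200; cumulative 77360; (((A₁·(A₂·A₃))·A₄)·A₅): 35×3 by 3×14 → 35×14, cost 35·3·14 = 1470; cumulative 78830. Total 78830.
Order II = (A₁·(A₂·((A₃·A₄)·A₅))): (A₃·A₄): 24×40 by 40×3 → 24×3, cost 24·40·3 = 2880; ((A₃·A₄)·A₅): 24×3 by 3×14 → 24×14, cost 24·3·14 = 1008; cumulative 3888; (A₂·((A₃·A₄)·A₅)): 31×24 by 24×14 → 31×14, cost 31·24·14 = 10416; cumulative 14304; (A₁·(A₂·((A₃·A₄)·A₅))): 35×31 by 31×14 → 35×14, cost 35·31·14 = 15190; cumulative 29494. Total 29494.
Difference: |78830 − 29494| = 49336.

49336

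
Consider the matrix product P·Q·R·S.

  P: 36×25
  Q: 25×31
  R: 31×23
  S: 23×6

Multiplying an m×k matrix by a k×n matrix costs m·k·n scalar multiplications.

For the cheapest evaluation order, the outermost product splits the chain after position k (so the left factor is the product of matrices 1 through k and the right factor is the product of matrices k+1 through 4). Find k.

1

Adjacent pairs: PQ = 36·25·31 = 27900; QR = 25·31·23 = 17825; RS = 31·23·6 = 4278.
Length 3: P..R: k=1: 0+17825+36·25·23=38525; k=2: 27900+0+36·31·23=53568 → min 38525 | Q..S: k=2: 0+4278+25·31·6=8928; k=3: 17825+0+25·23·6=21275 → min 8928.
Top-level splits: k=1: (P..P)·(Q..S) → 0+8928+36·25·6 = 14328; k=2: (P..Q)·(R..S) → 27900+4278+36·31·6 = 38874; k=3: (P..R)·(S..S) → 38525+0+36·23·6 = 43493.
Best split is after P, i.e. k = 1.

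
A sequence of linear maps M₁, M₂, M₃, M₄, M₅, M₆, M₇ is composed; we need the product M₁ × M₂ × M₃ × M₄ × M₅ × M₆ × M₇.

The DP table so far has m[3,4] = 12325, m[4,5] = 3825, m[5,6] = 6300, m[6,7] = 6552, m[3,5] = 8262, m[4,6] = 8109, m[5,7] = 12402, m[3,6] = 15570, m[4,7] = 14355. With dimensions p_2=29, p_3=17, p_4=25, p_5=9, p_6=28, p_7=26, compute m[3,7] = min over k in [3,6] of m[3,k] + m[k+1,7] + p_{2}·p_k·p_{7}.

21600

m[3,7] = min over k∈[3,6] of m[3,k]+m[k+1,7]+p_{2}·p_k·p_{7}.
k=3: 0 + 14355 + 29·17·26 = 27173; k=4: 12325 + 12402 + 29·25·26 = 43577; k=5: 8262 + 6552 + 29·9·26 = 21600; k=6: 15570 + 0 + 29·28·26 = 36682.
Minimum: 21600 at k=5.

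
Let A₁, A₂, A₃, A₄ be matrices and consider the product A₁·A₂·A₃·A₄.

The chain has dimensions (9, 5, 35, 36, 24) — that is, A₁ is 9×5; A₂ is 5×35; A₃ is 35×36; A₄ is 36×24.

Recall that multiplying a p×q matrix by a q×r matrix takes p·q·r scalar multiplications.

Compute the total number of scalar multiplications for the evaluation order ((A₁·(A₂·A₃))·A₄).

(A₂·A₃): 5×35 by 35×36 → 5×36, cost 5·35·36 = 6300
(A₁·(A₂·A₃)): 9×5 by 5×36 → 9×36, cost 9·5·36 = 1620; cumulative 7920
((A₁·(A₂·A₃))·A₄): 9×36 by 36×24 → 9×24, cost 9·36·24 = 7776; cumulative 15696
Total: 15696 scalar multiplications.

15696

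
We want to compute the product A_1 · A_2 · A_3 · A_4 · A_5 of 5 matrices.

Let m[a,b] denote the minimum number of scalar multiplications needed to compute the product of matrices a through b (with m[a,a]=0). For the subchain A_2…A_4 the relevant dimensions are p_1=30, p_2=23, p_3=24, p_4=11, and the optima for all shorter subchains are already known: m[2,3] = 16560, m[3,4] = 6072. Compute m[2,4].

m[2,4] = min over k∈[2,3] of m[2,k]+m[k+1,4]+p_{1}·p_k·p_{4}.
k=2: 0 + 6072 + 30·23·11 = 13662; k=3: 16560 + 0 + 30·24·11 = 24480.
Minimum: 13662 at k=2.

13662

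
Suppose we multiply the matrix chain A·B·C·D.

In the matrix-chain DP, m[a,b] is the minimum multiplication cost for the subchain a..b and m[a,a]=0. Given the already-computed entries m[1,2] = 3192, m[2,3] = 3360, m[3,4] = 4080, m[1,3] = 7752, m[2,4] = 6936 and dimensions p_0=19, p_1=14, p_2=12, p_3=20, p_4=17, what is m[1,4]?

m[1,4] = min over k∈[1,3] of m[1,k]+m[k+1,4]+p_{0}·p_k·p_{4}.
k=1: 0 + 6936 + 19·14·17 = 11458; k=2: 3192 + 4080 + 19·12·17 = 11148; k=3: 7752 + 0 + 19·20·17 = 14212.
Minimum: 11148 at k=2.

11148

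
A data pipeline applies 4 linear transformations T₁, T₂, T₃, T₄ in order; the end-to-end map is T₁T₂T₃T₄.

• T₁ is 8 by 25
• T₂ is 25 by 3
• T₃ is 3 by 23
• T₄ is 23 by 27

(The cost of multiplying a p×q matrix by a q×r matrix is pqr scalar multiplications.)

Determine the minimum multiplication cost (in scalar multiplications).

Adjacent pairs: T₁T₂ = 8·25·3 = 600; T₂T₃ = 25·3·23 = 1725; T₃T₄ = 3·23·27 = 1863.
Length 3: T₁..T₃: k=1: 0+1725+8·25·23=6325; k=2: 600+0+8·3·23=1152 → min 1152 | T₂..T₄: k=2: 0+1863+25·3·27=3888; k=3: 1725+0+25·23·27=17250 → min 3888.
Length 4: T₁..T₄: k=1: 0+3888+8·25·27=9288; k=2: 600+1863+8·3·27=3111; k=3: 1152+0+8·23·27=6120 → min 3111.
Optimal order: ((T₁T₂)(T₃T₄)) with cost 3111.

3111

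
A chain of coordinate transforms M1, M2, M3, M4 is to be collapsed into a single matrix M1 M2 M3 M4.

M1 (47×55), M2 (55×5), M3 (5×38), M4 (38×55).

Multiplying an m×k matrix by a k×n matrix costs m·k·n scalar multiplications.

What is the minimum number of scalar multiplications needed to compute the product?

36300

Adjacent pairs: M1M2 = 47·55·5 = 12925; M2M3 = 55·5·38 = 10450; M3M4 = 5·38·55 = 10450.
Length 3: M1..M3: k=1: 0+10450+47·55·38=108680; k=2: 12925+0+47·5·38=21855 → min 21855 | M2..M4: k=2: 0+10450+55·5·55=25575; k=3: 10450+0+55·38·55=125400 → min 25575.
Length 4: M1..M4: k=1: 0+25575+47·55·55=167750; k=2: 12925+10450+47·5·55=36300; k=3: 21855+0+47·38·55=120085 → min 36300.
Optimal order: ((M1 M2) (M3 M4)) with cost 36300.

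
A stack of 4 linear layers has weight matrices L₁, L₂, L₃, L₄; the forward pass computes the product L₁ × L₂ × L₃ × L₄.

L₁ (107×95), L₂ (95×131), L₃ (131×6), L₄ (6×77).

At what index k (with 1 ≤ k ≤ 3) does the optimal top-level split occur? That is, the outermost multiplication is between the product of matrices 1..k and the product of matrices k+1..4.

Adjacent pairs: L₁L₂ = 107·95·131 = 1331615; L₂L₃ = 95·131·6 = 74670; L₃L₄ = 131·6·77 = 60522.
Length 3: L₁..L₃: k=1: 0+74670+107·95·6=135660; k=2: 1331615+0+107·131·6=1415717 → min 135660 | L₂..L₄: k=2: 0+60522+95·131·77=1018787; k=3: 74670+0+95·6·77=118560 → min 118560.
Top-level splits: k=1: (L₁..L₁)·(L₂..L₄) → 0+118560+107·95·77 = 901265; k=2: (L₁..L₂)·(L₃..L₄) → 1331615+60522+107·131·77 = 2471446; k=3: (L₁..L₃)·(L₄..L₄) → 135660+0+107·6·77 = 185094.
Best split is after L₃, i.e. k = 3.

3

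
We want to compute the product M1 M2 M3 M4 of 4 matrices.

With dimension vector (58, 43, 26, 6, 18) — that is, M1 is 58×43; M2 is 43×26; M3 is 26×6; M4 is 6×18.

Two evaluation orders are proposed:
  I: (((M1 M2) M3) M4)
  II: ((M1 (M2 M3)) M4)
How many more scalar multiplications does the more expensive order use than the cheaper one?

Order I = (((M1 M2) M3) M4): (M1 M2): 58×43 by 43×26 → 58×26, cost 58·43·26 = 64844; ((M1 M2) M3): 58×26 by 26×6 → 58×6, cost 58·26·6 = 9048; cumulative 73892; (((M1 M2) M3) M4): 58×6 by 6×18 → 58×18, cost 58·6·18 = 6264; cumulative 80156. Total 80156.
Order II = ((M1 (M2 M3)) M4): (M2 M3): 43×26 by 26×6 → 43×6, cost 43·26·6 = 6708; (M1 (M2 M3)): 58×43 by 43×6 → 58×6, cost 58·43·6 = 14964; cumulative 21672; ((M1 (M2 M3)) M4): 58×6 by 6×18 → 58×18, cost 58·6·18 = 6264; cumulative 27936. Total 27936.
Difference: |80156 − 27936| = 52220.

52220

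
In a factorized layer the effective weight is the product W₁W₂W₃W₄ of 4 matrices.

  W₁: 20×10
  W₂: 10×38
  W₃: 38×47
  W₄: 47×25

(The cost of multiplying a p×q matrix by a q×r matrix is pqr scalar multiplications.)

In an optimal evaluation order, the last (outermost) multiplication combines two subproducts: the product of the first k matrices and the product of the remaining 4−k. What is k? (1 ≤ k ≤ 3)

Adjacent pairs: W₁W₂ = 20·10·38 = 7600; W₂W₃ = 10·38·47 = 17860; W₃W₄ = 38·47·25 = 44650.
Length 3: W₁..W₃: k=1: 0+17860+20·10·47=27260; k=2: 7600+0+20·38·47=43320 → min 27260 | W₂..W₄: k=2: 0+44650+10·38·25=54150; k=3: 17860+0+10·47·25=29610 → min 29610.
Top-level splits: k=1: (W₁..W₁)·(W₂..W₄) → 0+29610+20·10·25 = 34610; k=2: (W₁..W₂)·(W₃..W₄) → 7600+44650+20·38·25 = 71250; k=3: (W₁..W₃)·(W₄..W₄) → 27260+0+20·47·25 = 50760.
Best split is after W₁, i.e. k = 1.

1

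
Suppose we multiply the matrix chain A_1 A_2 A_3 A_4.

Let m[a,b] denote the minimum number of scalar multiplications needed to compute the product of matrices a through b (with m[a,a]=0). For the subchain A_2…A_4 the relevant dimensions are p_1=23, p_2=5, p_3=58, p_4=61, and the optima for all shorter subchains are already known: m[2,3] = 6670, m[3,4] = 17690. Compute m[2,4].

24705

m[2,4] = min over k∈[2,3] of m[2,k]+m[k+1,4]+p_{1}·p_k·p_{4}.
k=2: 0 + 17690 + 23·5·61 = 24705; k=3: 6670 + 0 + 23·58·61 = 88044.
Minimum: 24705 at k=2.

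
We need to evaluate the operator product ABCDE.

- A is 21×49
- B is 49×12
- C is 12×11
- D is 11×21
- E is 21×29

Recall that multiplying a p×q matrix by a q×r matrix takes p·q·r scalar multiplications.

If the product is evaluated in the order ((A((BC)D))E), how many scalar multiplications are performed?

(BC): 49×12 by 12×11 → 49×11, cost 49·12·11 = 6468
((BC)D): 49×11 by 11×21 → 49×21, cost 49·11·21 = 11319; cumulative 17787
(A((BC)D)): 21×49 by 49×21 → 21×21, cost 21·49·21 = 21609; cumulative 39396
((A((BC)D))E): 21×21 by 21×29 → 21×29, cost 21·21·29 = 12789; cumulative 52185
Total: 52185 scalar multiplications.

52185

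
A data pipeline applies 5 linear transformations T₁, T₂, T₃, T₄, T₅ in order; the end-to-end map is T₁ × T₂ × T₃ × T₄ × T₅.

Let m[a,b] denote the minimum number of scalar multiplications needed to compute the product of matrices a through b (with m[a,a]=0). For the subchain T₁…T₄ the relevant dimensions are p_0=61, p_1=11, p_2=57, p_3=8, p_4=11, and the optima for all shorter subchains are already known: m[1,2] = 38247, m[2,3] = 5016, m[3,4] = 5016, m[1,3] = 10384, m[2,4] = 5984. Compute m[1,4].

13365

m[1,4] = min over k∈[1,3] of m[1,k]+m[k+1,4]+p_{0}·p_k·p_{4}.
k=1: 0 + 5984 + 61·11·11 = 13365; k=2: 38247 + 5016 + 61·57·11 = 81510; k=3: 10384 + 0 + 61·8·11 = 15752.
Minimum: 13365 at k=1.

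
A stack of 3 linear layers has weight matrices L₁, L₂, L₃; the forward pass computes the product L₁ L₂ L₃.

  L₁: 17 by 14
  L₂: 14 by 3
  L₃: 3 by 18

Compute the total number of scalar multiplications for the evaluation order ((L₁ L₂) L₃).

1632

(L₁ L₂): 17×14 by 14×3 → 17×3, cost 17·14·3 = 714
((L₁ L₂) L₃): 17×3 by 3×18 → 17×18, cost 17·3·18 = 918; cumulative 1632
Total: 1632 scalar multiplications.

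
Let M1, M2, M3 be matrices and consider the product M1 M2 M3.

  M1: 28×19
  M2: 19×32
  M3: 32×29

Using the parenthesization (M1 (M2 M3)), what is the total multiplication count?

33060

(M2 M3): 19×32 by 32×29 → 19×29, cost 19·32·29 = 17632
(M1 (M2 M3)): 28×19 by 19×29 → 28×29, cost 28·19·29 = 15428; cumulative 33060
Total: 33060 scalar multiplications.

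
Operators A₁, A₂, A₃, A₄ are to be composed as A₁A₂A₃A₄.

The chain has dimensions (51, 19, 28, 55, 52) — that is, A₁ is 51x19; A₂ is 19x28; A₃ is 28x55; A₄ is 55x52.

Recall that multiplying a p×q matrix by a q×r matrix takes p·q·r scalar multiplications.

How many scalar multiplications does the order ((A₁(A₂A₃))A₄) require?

228415

(A₂A₃): 19×28 by 28×55 → 19×55, cost 19·28·55 = 29260
(A₁(A₂A₃)): 51×19 by 19×55 → 51×55, cost 51·19·55 = 53295; cumulative 82555
((A₁(A₂A₃))A₄): 51×55 by 55×52 → 51×52, cost 51·55·52 = 145860; cumulative 228415
Total: 228415 scalar multiplications.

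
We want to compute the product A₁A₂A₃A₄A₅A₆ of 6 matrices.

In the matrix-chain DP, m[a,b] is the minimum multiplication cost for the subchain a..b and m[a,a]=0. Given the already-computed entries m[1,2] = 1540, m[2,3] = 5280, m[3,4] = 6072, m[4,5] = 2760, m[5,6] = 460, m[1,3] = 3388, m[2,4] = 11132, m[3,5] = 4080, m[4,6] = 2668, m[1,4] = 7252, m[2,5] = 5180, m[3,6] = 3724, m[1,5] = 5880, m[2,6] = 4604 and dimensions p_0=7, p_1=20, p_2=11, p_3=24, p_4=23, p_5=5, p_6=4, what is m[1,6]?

m[1,6] = min over k∈[1,5] of m[1,k]+m[k+1,6]+p_{0}·p_k·p_{6}.
k=1: 0 + 4604 + 7·20·4 = 5164; k=2: 1540 + 3724 + 7·11·4 = 5572; k=3: 3388 + 2668 + 7·24·4 = 6728; k=4: 7252 + 460 + 7·23·4 = 8356; k=5: 5880 + 0 + 7·5·4 = 6020.
Minimum: 5164 at k=1.

5164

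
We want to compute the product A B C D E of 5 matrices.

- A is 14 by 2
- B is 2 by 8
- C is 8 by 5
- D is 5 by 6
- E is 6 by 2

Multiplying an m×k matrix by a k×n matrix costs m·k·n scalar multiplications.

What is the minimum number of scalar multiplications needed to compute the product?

Adjacent pairs: AB = 14·2·8 = 224; BC = 2·8·5 = 80; CD = 8·5·6 = 240; DE = 5·6·2 = 60.
Length 3: A..C: k=1: 0+80+14·2·5=220; k=2: 224+0+14·8·5=784 → min 220 | B..D: k=2: 0+240+2·8·6=336; k=3: 80+0+2·5·6=140 → min 140 | C..E: k=3: 0+60+8·5·2=140; k=4: 240+0+8·6·2=336 → min 140.
Length 4: A..D: k=1: 0+140+14·2·6=308; k=2: 224+240+14·8·6=1136; k=3: 220+0+14·5·6=640 → min 308 | B..E: k=2: 0+140+2·8·2=172; k=3: 80+60+2·5·2=160; k=4: 140+0+2·6·2=164 → min 160.
Length 5: A..E: k=1: 0+160+14·2·2=216; k=2: 224+140+14·8·2=588; k=3: 220+60+14·5·2=420; k=4: 308+0+14·6·2=476 → min 216.
Optimal order: (A ((B C) (D E))) with cost 216.

216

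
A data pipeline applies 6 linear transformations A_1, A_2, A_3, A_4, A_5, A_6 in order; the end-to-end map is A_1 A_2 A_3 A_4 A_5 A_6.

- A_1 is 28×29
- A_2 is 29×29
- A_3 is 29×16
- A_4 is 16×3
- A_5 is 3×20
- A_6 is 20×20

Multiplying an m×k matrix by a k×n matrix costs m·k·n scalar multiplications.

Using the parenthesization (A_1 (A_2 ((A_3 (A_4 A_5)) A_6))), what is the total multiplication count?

54900

(A_4 A_5): 16×3 by 3×20 → 16×20, cost 16·3·20 = 960
(A_3 (A_4 A_5)): 29×16 by 16×20 → 29×20, cost 29·16·20 = 9280; cumulative 10240
((A_3 (A_4 A_5)) A_6): 29×20 by 20×20 → 29×20, cost 29·20·20 = 11600; cumulative 21840
(A_2 ((A_3 (A_4 A_5)) A_6)): 29×29 by 29×20 → 29×20, cost 29·29·20 = 16820; cumulative 38660
(A_1 (A_2 ((A_3 (A_4 A_5)) A_6))): 28×29 by 29×20 → 28×20, cost 28·29·20 = 16240; cumulative 54900
Total: 54900 scalar multiplications.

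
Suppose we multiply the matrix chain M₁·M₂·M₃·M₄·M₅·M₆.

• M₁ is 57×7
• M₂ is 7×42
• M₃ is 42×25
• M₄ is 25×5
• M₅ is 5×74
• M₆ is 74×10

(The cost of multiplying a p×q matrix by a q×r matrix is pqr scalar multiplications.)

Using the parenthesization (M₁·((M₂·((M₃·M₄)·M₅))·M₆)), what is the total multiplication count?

(M₃·M₄): 42×25 by 25×5 → 42×5, cost 42·25·5 = 5250
((M₃·M₄)·M₅): 42×5 by 5×74 → 42×74, cost 42·5·74 = 15540; cumulative 20790
(M₂·((M₃·M₄)·M₅)): 7×42 by 42×74 → 7×74, cost 7·42·74 = 21756; cumulative 42546
((M₂·((M₃·M₄)·M₅))·M₆): 7×74 by 74×10 → 7×10, cost 7·74·10 = 5180; cumulative 47726
(M₁·((M₂·((M₃·M₄)·M₅))·M₆)): 57×7 by 7×10 → 57×10, cost 57·7·10 = 3990; cumulative 51716
Total: 51716 scalar multiplications.

51716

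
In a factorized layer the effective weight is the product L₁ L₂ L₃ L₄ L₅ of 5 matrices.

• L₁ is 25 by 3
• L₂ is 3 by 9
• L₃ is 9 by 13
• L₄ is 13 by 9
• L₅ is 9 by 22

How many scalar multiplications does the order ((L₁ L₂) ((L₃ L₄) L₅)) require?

8460

(L₁ L₂): 25×3 by 3×9 → 25×9, cost 25·3·9 = 675
(L₃ L₄): 9×13 by 13×9 → 9×9, cost 9·13·9 = 1053
((L₃ L₄) L₅): 9×9 by 9×22 → 9×22, cost 9·9·22 = 1782; cumulative 2835
((L₁ L₂) ((L₃ L₄) L₅)): 25×9 by 9×22 → 25×22, cost 25·9·22 = 4950; cumulative 8460
Total: 8460 scalar multiplications.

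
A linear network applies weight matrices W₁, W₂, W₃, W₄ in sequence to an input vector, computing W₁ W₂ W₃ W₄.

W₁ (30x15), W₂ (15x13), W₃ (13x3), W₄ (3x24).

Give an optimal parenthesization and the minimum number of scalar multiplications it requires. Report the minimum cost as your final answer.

4095

Adjacent pairs: W₁W₂ = 30·15·13 = 5850; W₂W₃ = 15·13·3 = 585; W₃W₄ = 13·3·24 = 936.
Length 3: W₁..W₃: k=1: 0+585+30·15·3=1935; k=2: 5850+0+30·13·3=7020 → min 1935 | W₂..W₄: k=2: 0+936+15·13·24=5616; k=3: 585+0+15·3·24=1665 → min 1665.
Length 4: W₁..W₄: k=1: 0+1665+30·15·24=12465; k=2: 5850+936+30·13·24=16146; k=3: 1935+0+30·3·24=4095 → min 4095.
Optimal parenthesization: ((W₁ (W₂ W₃)) W₄) with cost 4095.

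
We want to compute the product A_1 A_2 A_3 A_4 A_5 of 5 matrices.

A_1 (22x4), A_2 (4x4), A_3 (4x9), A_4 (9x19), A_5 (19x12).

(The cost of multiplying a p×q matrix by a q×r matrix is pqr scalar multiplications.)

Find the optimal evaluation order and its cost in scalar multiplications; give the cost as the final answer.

2796

Adjacent pairs: A_1A_2 = 22·4·4 = 352; A_2A_3 = 4·4·9 = 144; A_3A_4 = 4·9·19 = 684; A_4A_5 = 9·19·12 = 2052.
Length 3: A_1..A_3: k=1: 0+144+22·4·9=936; k=2: 352+0+22·4·9=1144 → min 936 | A_2..A_4: k=2: 0+684+4·4·19=988; k=3: 144+0+4·9·19=828 → min 828 | A_3..A_5: k=3: 0+2052+4·9·12=2484; k=4: 684+0+4·19·12=1596 → min 1596.
Length 4: A_1..A_4: k=1: 0+828+22·4·19=2500; k=2: 352+684+22·4·19=2708; k=3: 936+0+22·9·19=4698 → min 2500 | A_2..A_5: k=2: 0+1596+4·4·12=1788; k=3: 144+2052+4·9·12=2628; k=4: 828+0+4·19·12=1740 → min 1740.
Length 5: A_1..A_5: k=1: 0+1740+22·4·12=2796; k=2: 352+1596+22·4·12=3004; k=3: 936+2052+22·9·12=5364; k=4: 2500+0+22·19·12=7516 → min 2796.
Optimal parenthesization: (A_1 (((A_2 A_3) A_4) A_5)) with cost 2796.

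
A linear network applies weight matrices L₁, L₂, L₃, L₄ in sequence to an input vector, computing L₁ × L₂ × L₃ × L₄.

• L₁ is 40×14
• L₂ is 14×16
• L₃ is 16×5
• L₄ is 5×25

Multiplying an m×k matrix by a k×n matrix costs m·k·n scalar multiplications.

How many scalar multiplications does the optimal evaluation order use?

Adjacent pairs: L₁L₂ = 40·14·16 = 8960; L₂L₃ = 14·16·5 = 1120; L₃L₄ = 16·5·25 = 2000.
Length 3: L₁..L₃: k=1: 0+1120+40·14·5=3920; k=2: 8960+0+40·16·5=12160 → min 3920 | L₂..L₄: k=2: 0+2000+14·16·25=7600; k=3: 1120+0+14·5·25=2870 → min 2870.
Length 4: L₁..L₄: k=1: 0+2870+40·14·25=16870; k=2: 8960+2000+40·16·25=26960; k=3: 3920+0+40·5·25=8920 → min 8920.
Optimal order: ((L₁ × (L₂ × L₃)) × L₄) with cost 8920.

8920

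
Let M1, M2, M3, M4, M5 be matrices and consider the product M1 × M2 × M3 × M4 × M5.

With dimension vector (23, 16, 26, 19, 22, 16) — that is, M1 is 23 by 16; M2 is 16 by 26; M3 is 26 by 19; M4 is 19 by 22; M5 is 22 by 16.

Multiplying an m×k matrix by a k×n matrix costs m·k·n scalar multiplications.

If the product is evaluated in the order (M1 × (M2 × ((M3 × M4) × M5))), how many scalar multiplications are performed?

(M3 × M4): 26×19 by 19×22 → 26×22, cost 26·19·22 = 10868
((M3 × M4) × M5): 26×22 by 22×16 → 26×16, cost 26·22·16 = 9152; cumulative 20020
(M2 × ((M3 × M4) × M5)): 16×26 by 26×16 → 16×16, cost 16·26·16 = 6656; cumulative 26676
(M1 × (M2 × ((M3 × M4) × M5))): 23×16 by 16×16 → 23×16, cost 23·16·16 = 5888; cumulative 32564
Total: 32564 scalar multiplications.

32564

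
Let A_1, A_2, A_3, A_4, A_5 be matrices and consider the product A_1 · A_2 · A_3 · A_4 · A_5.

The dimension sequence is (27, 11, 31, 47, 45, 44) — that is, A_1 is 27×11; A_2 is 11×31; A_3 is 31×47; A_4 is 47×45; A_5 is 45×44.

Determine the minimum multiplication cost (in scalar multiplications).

Adjacent pairs: A_1A_2 = 27·11·31 = 9207; A_2A_3 = 11·31·47 = 16027; A_3A_4 = 31·47·45 = 65565; A_4A_5 = 47·45·44 = 93060.
Length 3: A_1..A_3: k=1: 0+16027+27·11·47=29986; k=2: 9207+0+27·31·47=48546 → min 29986 | A_2..A_4: k=2: 0+65565+11·31·45=80910; k=3: 16027+0+11·47·45=39292 → min 39292 | A_3..A_5: k=3: 0+93060+31·47·44=157168; k=4: 65565+0+31·45·44=126945 → min 126945.
Length 4: A_1..A_4: k=1: 0+39292+27·11·45=52657; k=2: 9207+65565+27·31·45=112437; k=3: 29986+0+27·47·45=87091 → min 52657 | A_2..A_5: k=2: 0+126945+11·31·44=141949; k=3: 16027+93060+11·47·44=131835; k=4: 39292+0+11·45·44=61072 → min 61072.
Length 5: A_1..A_5: k=1: 0+61072+27·11·44=74140; k=2: 9207+126945+27·31·44=172980; k=3: 29986+93060+27·47·44=178882; k=4: 52657+0+27·45·44=106117 → min 74140.
Optimal order: (A_1 · (((A_2 · A_3) · A_4) · A_5)) with cost 74140.

74140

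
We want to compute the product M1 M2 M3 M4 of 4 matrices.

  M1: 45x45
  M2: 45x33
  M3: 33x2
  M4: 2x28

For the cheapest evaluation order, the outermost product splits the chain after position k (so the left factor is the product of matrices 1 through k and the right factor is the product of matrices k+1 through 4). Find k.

Adjacent pairs: M1M2 = 45·45·33 = 66825; M2M3 = 45·33·2 = 2970; M3M4 = 33·2·28 = 1848.
Length 3: M1..M3: k=1: 0+2970+45·45·2=7020; k=2: 66825+0+45·33·2=69795 → min 7020 | M2..M4: k=2: 0+1848+45·33·28=43428; k=3: 2970+0+45·2·28=5490 → min 5490.
Top-level splits: k=1: (M1..M1)·(M2..M4) → 0+5490+45·45·28 = 62190; k=2: (M1..M2)·(M3..M4) → 66825+1848+45·33·28 = 110253; k=3: (M1..M3)·(M4..M4) → 7020+0+45·2·28 = 9540.
Best split is after M3, i.e. k = 3.

3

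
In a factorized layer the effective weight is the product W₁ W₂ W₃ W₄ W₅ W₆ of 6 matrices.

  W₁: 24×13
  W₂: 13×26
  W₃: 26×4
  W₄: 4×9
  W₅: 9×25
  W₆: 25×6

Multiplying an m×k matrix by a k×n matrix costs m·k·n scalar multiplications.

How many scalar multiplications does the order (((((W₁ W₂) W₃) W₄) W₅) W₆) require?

20472

(W₁ W₂): 24×13 by 13×26 → 24×26, cost 24·13·26 = 8112
((W₁ W₂) W₃): 24×26 by 26×4 → 24×4, cost 24·26·4 = 2496; cumulative 10608
(((W₁ W₂) W₃) W₄): 24×4 by 4×9 → 24×9, cost 24·4·9 = 864; cumulative 11472
((((W₁ W₂) W₃) W₄) W₅): 24×9 by 9×25 → 24×25, cost 24·9·25 = 5400; cumulative 16872
(((((W₁ W₂) W₃) W₄) W₅) W₆): 24×25 by 25×6 → 24×6, cost 24·25·6 = 3600; cumulative 20472
Total: 20472 scalar multiplications.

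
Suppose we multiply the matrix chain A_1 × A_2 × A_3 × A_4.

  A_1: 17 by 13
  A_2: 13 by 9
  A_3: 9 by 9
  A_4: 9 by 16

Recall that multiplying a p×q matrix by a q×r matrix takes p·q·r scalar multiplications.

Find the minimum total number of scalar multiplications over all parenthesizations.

5490

Adjacent pairs: A_1A_2 = 17·13·9 = 1989; A_2A_3 = 13·9·9 = 1053; A_3A_4 = 9·9·16 = 1296.
Length 3: A_1..A_3: k=1: 0+1053+17·13·9=3042; k=2: 1989+0+17·9·9=3366 → min 3042 | A_2..A_4: k=2: 0+1296+13·9·16=3168; k=3: 1053+0+13·9·16=2925 → min 2925.
Length 4: A_1..A_4: k=1: 0+2925+17·13·16=6461; k=2: 1989+1296+17·9·16=5733; k=3: 3042+0+17·9·16=5490 → min 5490.
Optimal order: ((A_1 × (A_2 × A_3)) × A_4) with cost 5490.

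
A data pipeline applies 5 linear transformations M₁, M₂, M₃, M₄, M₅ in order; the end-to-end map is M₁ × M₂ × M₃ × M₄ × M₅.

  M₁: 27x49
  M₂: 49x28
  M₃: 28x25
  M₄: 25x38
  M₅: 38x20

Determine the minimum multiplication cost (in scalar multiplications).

85164

Adjacent pairs: M₁M₂ = 27·49·28 = 37044; M₂M₃ = 49·28·25 = 34300; M₃M₄ = 28·25·38 = 26600; M₄M₅ = 25·38·20 = 19000.
Length 3: M₁..M₃: k=1: 0+34300+27·49·25=67375; k=2: 37044+0+27·28·25=55944 → min 55944 | M₂..M₄: k=2: 0+26600+49·28·38=78736; k=3: 34300+0+49·25·38=80850 → min 78736 | M₃..M₅: k=3: 0+19000+28·25·20=33000; k=4: 26600+0+28·38·20=47880 → min 33000.
Length 4: M₁..M₄: k=1: 0+78736+27·49·38=129010; k=2: 37044+26600+27·28·38=92372; k=3: 55944+0+27·25·38=81594 → min 81594 | M₂..M₅: k=2: 0+33000+49·28·20=60440; k=3: 34300+19000+49·25·20=77800; k=4: 78736+0+49·38·20=115976 → min 60440.
Length 5: M₁..M₅: k=1: 0+60440+27·49·20=86900; k=2: 37044+33000+27·28·20=85164; k=3: 55944+19000+27·25·20=88444; k=4: 81594+0+27·38·20=102114 → min 85164.
Optimal order: ((M₁ × M₂) × (M₃ × (M₄ × M₅))) with cost 85164.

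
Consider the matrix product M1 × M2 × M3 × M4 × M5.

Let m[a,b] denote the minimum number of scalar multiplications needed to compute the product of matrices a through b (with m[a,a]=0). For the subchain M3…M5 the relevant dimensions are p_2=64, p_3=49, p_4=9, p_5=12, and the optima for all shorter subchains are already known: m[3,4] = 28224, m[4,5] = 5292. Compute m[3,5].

m[3,5] = min over k∈[3,4] of m[3,k]+m[k+1,5]+p_{2}·p_k·p_{5}.
k=3: 0 + 5292 + 64·49·12 = 42924; k=4: 28224 + 0 + 64·9·12 = 35136.
Minimum: 35136 at k=4.

35136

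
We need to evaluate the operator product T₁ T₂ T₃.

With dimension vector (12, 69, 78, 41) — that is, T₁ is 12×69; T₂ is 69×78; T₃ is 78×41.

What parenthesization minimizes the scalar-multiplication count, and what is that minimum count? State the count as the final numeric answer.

102960

(T₁ (T₂ T₃)): cost 254610.
((T₁ T₂) T₃): cost 102960.
Optimal: ((T₁ T₂) T₃) with cost 102960.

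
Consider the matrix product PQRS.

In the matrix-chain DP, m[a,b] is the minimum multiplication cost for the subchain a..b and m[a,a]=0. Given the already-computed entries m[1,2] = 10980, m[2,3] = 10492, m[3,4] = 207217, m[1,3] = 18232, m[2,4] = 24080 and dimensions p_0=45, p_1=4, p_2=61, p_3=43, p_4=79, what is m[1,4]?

38300

m[1,4] = min over k∈[1,3] of m[1,k]+m[k+1,4]+p_{0}·p_k·p_{4}.
k=1: 0 + 24080 + 45·4·79 = 38300; k=2: 10980 + 207217 + 45·61·79 = 435052; k=3: 18232 + 0 + 45·43·79 = 171097.
Minimum: 38300 at k=1.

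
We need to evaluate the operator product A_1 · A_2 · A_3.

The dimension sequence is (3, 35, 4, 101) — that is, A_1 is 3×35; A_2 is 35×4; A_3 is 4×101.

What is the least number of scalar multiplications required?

1632

Order (A_1 · (A_2 · A_3)): (A_2 · A_3): 35×4 by 4×101 → 35×101, cost 35·4·101 = 14140; (A_1 · (A_2 · A_3)): 3×35 by 35×101 → 3×101, cost 3·35·101 = 10605; cumulative 24745. Total 24745.
Order ((A_1 · A_2) · A_3): (A_1 · A_2): 3×35 by 35×4 → 3×4, cost 3·35·4 = 420; ((A_1 · A_2) · A_3): 3×4 by 4×101 → 3×101, cost 3·4·101 = 1212; cumulative 1632. Total 1632.
Minimum: 1632.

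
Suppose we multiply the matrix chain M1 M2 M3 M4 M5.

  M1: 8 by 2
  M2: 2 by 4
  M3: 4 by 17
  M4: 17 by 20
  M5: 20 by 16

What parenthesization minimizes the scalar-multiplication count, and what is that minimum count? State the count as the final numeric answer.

1712

Adjacent pairs: M1M2 = 8·2·4 = 64; M2M3 = 2·4·17 = 136; M3M4 = 4·17·20 = 1360; M4M5 = 17·20·16 = 5440.
Length 3: M1..M3: k=1: 0+136+8·2·17=408; k=2: 64+0+8·4·17=608 → min 408 | M2..M4: k=2: 0+1360+2·4·20=1520; k=3: 136+0+2·17·20=816 → min 816 | M3..M5: k=3: 0+5440+4·17·16=6528; k=4: 1360+0+4·20·16=2640 → min 2640.
Length 4: M1..M4: k=1: 0+816+8·2·20=1136; k=2: 64+1360+8·4·20=2064; k=3: 408+0+8·17·20=3128 → min 1136 | M2..M5: k=2: 0+2640+2·4·16=2768; k=3: 136+5440+2·17·16=6120; k=4: 816+0+2·20·16=1456 → min 1456.
Length 5: M1..M5: k=1: 0+1456+8·2·16=1712; k=2: 64+2640+8·4·16=3216; k=3: 408+5440+8·17·16=8024; k=4: 1136+0+8·20·16=3696 → min 1712.
Optimal parenthesization: (M1 (((M2 M3) M4) M5)) with cost 1712.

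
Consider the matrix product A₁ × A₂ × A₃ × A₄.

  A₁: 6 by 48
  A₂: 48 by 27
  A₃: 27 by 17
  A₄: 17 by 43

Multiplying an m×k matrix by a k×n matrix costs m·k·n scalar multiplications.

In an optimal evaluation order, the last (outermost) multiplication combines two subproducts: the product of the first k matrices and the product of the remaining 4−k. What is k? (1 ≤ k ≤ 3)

Adjacent pairs: A₁A₂ = 6·48·27 = 7776; A₂A₃ = 48·27·17 = 22032; A₃A₄ = 27·17·43 = 19737.
Length 3: A₁..A₃: k=1: 0+22032+6·48·17=26928; k=2: 7776+0+6·27·17=10530 → min 10530 | A₂..A₄: k=2: 0+19737+48·27·43=75465; k=3: 22032+0+48·17·43=57120 → min 57120.
Top-level splits: k=1: (A₁..A₁)·(A₂..A₄) → 0+57120+6·48·43 = 69504; k=2: (A₁..A₂)·(A₃..A₄) → 7776+19737+6·27·43 = 34479; k=3: (A₁..A₃)·(A₄..A₄) → 10530+0+6·17·43 = 14916.
Best split is after A₃, i.e. k = 3.

3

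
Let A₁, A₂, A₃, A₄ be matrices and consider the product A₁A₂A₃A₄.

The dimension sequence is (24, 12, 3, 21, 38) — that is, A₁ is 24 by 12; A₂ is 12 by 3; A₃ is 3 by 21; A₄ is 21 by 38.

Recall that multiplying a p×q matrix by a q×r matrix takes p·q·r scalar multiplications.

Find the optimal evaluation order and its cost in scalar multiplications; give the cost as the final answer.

Adjacent pairs: A₁A₂ = 24·12·3 = 864; A₂A₃ = 12·3·21 = 756; A₃A₄ = 3·21·38 = 2394.
Length 3: A₁..A₃: k=1: 0+756+24·12·21=6804; k=2: 864+0+24·3·21=2376 → min 2376 | A₂..A₄: k=2: 0+2394+12·3·38=3762; k=3: 756+0+12·21·38=10332 → min 3762.
Length 4: A₁..A₄: k=1: 0+3762+24·12·38=14706; k=2: 864+2394+24·3·38=5994; k=3: 2376+0+24·21·38=21528 → min 5994.
Optimal parenthesization: ((A₁A₂)(A₃A₄)) with cost 5994.

5994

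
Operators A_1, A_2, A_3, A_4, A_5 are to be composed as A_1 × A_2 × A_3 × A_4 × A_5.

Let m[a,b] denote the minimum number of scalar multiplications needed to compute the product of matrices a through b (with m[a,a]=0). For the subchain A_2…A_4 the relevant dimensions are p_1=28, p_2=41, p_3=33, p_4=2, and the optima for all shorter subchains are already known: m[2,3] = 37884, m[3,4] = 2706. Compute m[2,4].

5002

m[2,4] = min over k∈[2,3] of m[2,k]+m[k+1,4]+p_{1}·p_k·p_{4}.
k=2: 0 + 2706 + 28·41·2 = 5002; k=3: 37884 + 0 + 28·33·2 = 39732.
Minimum: 5002 at k=2.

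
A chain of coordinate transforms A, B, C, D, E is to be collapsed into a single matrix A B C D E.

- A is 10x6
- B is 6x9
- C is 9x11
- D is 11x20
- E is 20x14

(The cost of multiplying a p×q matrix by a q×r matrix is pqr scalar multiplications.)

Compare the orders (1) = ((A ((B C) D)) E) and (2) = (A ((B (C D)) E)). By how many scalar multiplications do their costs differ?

334

Order (1) = ((A ((B C) D)) E): (B C): 6×9 by 9×11 → 6×11, cost 6·9·11 = 594; ((B C) D): 6×11 by 11×20 → 6×20, cost 6·11·20 = 1320; cumulative 1914; (A ((B C) D)): 10×6 by 6×20 → 10×20, cost 10·6·20 = 1200; cumulative 3114; ((A ((B C) D)) E): 10×20 by 20×14 → 10×14, cost 10·20·14 = 2800; cumulative 5914. Total 5914.
Order (2) = (A ((B (C D)) E)): (C D): 9×11 by 11×20 → 9×20, cost 9·11·20 = 1980; (B (C D)): 6×9 by 9×20 → 6×20, cost 6·9·20 = 1080; cumulative 3060; ((B (C D)) E): 6×20 by 20×14 → 6×14, cost 6·20·14 = 1680; cumulative 4740; (A ((B (C D)) E)): 10×6 by 6×14 → 10×14, cost 10·6·14 = 840; cumulative 5580. Total 5580.
Difference: |5914 − 5580| = 334.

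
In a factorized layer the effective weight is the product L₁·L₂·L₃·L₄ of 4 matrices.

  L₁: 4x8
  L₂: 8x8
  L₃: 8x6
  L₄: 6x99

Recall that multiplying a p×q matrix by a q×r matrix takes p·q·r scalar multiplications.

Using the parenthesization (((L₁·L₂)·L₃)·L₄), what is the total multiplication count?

(L₁·L₂): 4×8 by 8×8 → 4×8, cost 4·8·8 = 256
((L₁·L₂)·L₃): 4×8 by 8×6 → 4×6, cost 4·8·6 = 192; cumulative 448
(((L₁·L₂)·L₃)·L₄): 4×6 by 6×99 → 4×99, cost 4·6·99 = 2376; cumulative 2824
Total: 2824 scalar multiplications.

2824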